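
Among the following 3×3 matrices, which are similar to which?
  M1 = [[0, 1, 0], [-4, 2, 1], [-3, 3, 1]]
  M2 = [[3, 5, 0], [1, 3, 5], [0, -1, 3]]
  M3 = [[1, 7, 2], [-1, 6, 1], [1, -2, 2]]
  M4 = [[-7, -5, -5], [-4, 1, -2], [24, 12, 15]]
Characteristic polynomials: χ_{M1} = (x - 1)^3, χ_{M2} = (x - 3)^3, χ_{M3} = (x - 3)^3, χ_{M4} = (x - 3)^3.

{M1}: invariant factors (x - 1)^3.

{M2, M3}: invariant factors (x - 3)^3.

{M4}: invariant factors x - 3, (x - 3)^2.

Matrices are similar if and only if their invariant-factor lists agree; the partition into similarity classes is {M1}, {M2, M3}, {M4}.

3 classes: {M1}, {M2, M3}, {M4}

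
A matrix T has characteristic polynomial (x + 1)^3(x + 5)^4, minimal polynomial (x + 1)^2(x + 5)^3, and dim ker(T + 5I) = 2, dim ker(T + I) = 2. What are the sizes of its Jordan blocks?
λ = -5: algebraic multiplicity 4 (exponent in χ_T), largest block size 3 (exponent in m_T), 2 blocks (geometric multiplicity). These force block sizes [3, 1].
λ = -1: algebraic multiplicity 3 (exponent in χ_T), largest block size 2 (exponent in m_T), 2 blocks (geometric multiplicity). These force block sizes [2, 1].

Jordan blocks: (-5, 3), (-5, 1), (-1, 2), (-1, 1)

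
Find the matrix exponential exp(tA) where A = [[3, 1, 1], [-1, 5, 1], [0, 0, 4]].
e^{tA} = [[(1 - t)*e^{4*t}, t*e^{4*t}, t*e^{4*t}], [-t*e^{4*t}, (t + 1)*e^{4*t}, t*e^{4*t}], [0, 0, e^{4*t}]]

A has Jordan form J = [[4, 1, 0], [0, 4, 0], [0, 0, 4]] with A = PJP^{-1}, so e^{tA} = P e^{tJ} P^{-1}.

For a Jordan block J_k(λ), e^{tJ_k(λ)} = e^{λt} · (I + tN + t^2 N^2/2! + ... + t^{k-1} N^{k-1}/(k-1)!) where N is the nilpotent superdiagonal part.

Assembling the blocks and conjugating back gives the entries of e^{tA} as shown above.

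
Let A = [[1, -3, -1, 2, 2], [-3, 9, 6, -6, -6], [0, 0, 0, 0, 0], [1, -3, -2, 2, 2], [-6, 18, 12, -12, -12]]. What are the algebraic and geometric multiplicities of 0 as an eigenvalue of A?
The characteristic polynomial is x^5, so the factor x appears with exponent 5: the algebraic multiplicity is 5.

rank(A) = 2, so the eigenspace has dimension 5 - 2 = 3: the geometric multiplicity is 3.

Since 3 < 5, A is not diagonalizable.

algebraic multiplicity 5, geometric multiplicity 3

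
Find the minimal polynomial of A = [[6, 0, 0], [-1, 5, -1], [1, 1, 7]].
m_A(x) = (x - 6)^2

The characteristic polynomial factors as (x - 6)^3. The minimal polynomial is ∏(x - λ)^{k_λ} where k_λ is the size of the largest Jordan block at λ.

For λ = 6: rank(A - 6I) = 1, and the largest Jordan block has size 2 (the smallest k with rank((A - 6I)^k) = rank((A - 6I)^(k+1))).

So m_A(x) = (x - 6)^2.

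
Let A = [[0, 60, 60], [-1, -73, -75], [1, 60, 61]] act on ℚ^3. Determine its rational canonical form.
R = [[0, 0, -60], [1, 0, -47], [0, 1, -12]]

The invariant factors of A (the non-unit diagonal entries of the Smith normal form of xI - A over ℚ[x]) are (x + 3)(x + 4)(x + 5), each dividing the next. The characteristic polynomial is their product, (x + 3)(x + 4)(x + 5).

The rational canonical form is the block-diagonal matrix of companion matrices C(f_i):
R = [[0, 0, -60], [1, 0, -47], [0, 1, -12]].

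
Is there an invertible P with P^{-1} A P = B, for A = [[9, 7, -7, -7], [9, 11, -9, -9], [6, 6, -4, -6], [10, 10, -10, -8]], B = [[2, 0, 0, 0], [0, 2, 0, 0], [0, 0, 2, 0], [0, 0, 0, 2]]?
Both have characteristic polynomial (x - 2)^4, but the minimal polynomial of A is (x - 2)^2 while the minimal polynomial of B is x - 2. The minimal polynomial is a similarity invariant, so A and B are not similar.

No.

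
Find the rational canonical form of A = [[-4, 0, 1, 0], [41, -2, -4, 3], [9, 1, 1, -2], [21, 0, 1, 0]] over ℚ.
R = [[0, 0, 0, -25], [1, 0, 0, 0], [0, 1, 0, 1], [0, 0, 1, -5]]

The invariant factors of A (the non-unit diagonal entries of the Smith normal form of xI - A over ℚ[x]) are (x + 5)(x^3 - x + 5), each dividing the next. The characteristic polynomial is their product, (x + 5)(x^3 - x + 5).

The rational canonical form is the block-diagonal matrix of companion matrices C(f_i):
R = [[0, 0, 0, -25], [1, 0, 0, 0], [0, 1, 0, 1], [0, 0, 1, -5]].

Note the characteristic polynomial does not split into linear factors over ℚ, so A has no Jordan form over ℚ; the rational canonical form exists over any field.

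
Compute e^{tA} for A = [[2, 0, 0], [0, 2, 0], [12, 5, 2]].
e^{tA} = [[e^{2*t}, 0, 0], [0, e^{2*t}, 0], [12*t*e^{2*t}, 5*t*e^{2*t}, e^{2*t}]]

A has Jordan form J = [[2, 1, 0], [0, 2, 0], [0, 0, 2]] with A = PJP^{-1}, so e^{tA} = P e^{tJ} P^{-1}.

For a Jordan block J_k(λ), e^{tJ_k(λ)} = e^{λt} · (I + tN + t^2 N^2/2! + ... + t^{k-1} N^{k-1}/(k-1)!) where N is the nilpotent superdiagonal part.

Assembling the blocks and conjugating back gives the entries of e^{tA} as shown above.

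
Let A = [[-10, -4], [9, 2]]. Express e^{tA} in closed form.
e^{tA} = [[(1 - 6*t)*e^{-4*t}, -4*t*e^{-4*t}], [9*t*e^{-4*t}, (6*t + 1)*e^{-4*t}]]

A has Jordan form J = [[-4, 1], [0, -4]] with A = PJP^{-1}, so e^{tA} = P e^{tJ} P^{-1}.

For a Jordan block J_k(λ), e^{tJ_k(λ)} = e^{λt} · (I + tN + t^2 N^2/2! + ... + t^{k-1} N^{k-1}/(k-1)!) where N is the nilpotent superdiagonal part.

Assembling the blocks and conjugating back gives the entries of e^{tA} as shown above.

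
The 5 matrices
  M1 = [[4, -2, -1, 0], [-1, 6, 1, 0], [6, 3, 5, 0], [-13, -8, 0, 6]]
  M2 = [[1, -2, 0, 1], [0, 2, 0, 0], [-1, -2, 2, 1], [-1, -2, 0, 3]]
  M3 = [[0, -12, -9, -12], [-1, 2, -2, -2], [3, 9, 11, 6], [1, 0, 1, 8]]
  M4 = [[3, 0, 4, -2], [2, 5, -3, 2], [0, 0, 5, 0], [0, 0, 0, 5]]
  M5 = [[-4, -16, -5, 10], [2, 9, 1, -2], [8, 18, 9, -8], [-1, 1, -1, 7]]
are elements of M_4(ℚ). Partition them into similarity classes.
Characteristic polynomials: χ_{M1} = (x - 6)(x - 5)^3, χ_{M2} = (x - 2)^4, χ_{M3} = (x - 6)(x - 5)^3, χ_{M4} = (x - 5)^3(x - 3), χ_{M5} = (x - 6)(x - 5)^3.

{M1, M3, M5}: invariant factors (x - 6)(x - 5)^3.

{M2}: invariant factors x - 2, x - 2, (x - 2)^2.

{M4}: invariant factors x - 5, (x - 5)^2(x - 3).

Matrices are similar if and only if their invariant-factor lists agree; the partition into similarity classes is {M1, M3, M5}, {M2}, {M4}.

3 classes: {M1, M3, M5}, {M2}, {M4}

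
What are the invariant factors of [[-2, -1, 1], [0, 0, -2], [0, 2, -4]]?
x + 2, (x + 2)^2

The Jordan structure of A has elementary divisors (x + 2)^2, (x + 2). Arranging the block sizes at each eigenvalue in decreasing order and taking row products gives the invariant factors.

Invariant factors (smallest first, each dividing the next): x + 2, (x + 2)^2.

Check: the last factor (x + 2)^2 is the minimal polynomial, and the product (x + 2)^3 is the characteristic polynomial.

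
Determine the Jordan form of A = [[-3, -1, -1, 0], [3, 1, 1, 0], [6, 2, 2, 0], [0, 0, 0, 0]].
J = [[0, 1, 0, 0], [0, 0, 0, 0], [0, 0, 0, 0], [0, 0, 0, 0]]

The characteristic polynomial is det(xI - A) = x^4, so the eigenvalues are 0 (algebraic multiplicity 4).

For λ = 0: rank(A) = 1, rank(A^2) = 0. The eigenspace has dimension 4 - 1 = 3, so there are 3 Jordan blocks; the rank sequence gives block sizes [2, 1, 1].

Assembling the blocks gives the Jordan form J above.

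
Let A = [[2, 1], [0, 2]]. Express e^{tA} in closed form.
A has Jordan form J = [[2, 1], [0, 2]] with A = PJP^{-1}, so e^{tA} = P e^{tJ} P^{-1}.

For a Jordan block J_k(λ), e^{tJ_k(λ)} = e^{λt} · (I + tN + t^2 N^2/2! + ... + t^{k-1} N^{k-1}/(k-1)!) where N is the nilpotent superdiagonal part.

Assembling the blocks and conjugating back gives the entries of e^{tA} as shown above.

e^{tA} = [[e^{2*t}, t*e^{2*t}], [0, e^{2*t}]]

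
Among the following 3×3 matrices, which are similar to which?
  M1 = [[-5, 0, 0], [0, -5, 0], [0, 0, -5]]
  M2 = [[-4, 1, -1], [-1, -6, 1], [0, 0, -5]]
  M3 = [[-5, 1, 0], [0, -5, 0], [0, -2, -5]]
2 classes: {M1}, {M2, M3}

Characteristic polynomials: χ_{M1} = (x + 5)^3, χ_{M2} = (x + 5)^3, χ_{M3} = (x + 5)^3.

{M1}: invariant factors x + 5, x + 5, x + 5.

{M2, M3}: invariant factors x + 5, (x + 5)^2.

Matrices are similar if and only if their invariant-factor lists agree; the partition into similarity classes is {M1}, {M2, M3}.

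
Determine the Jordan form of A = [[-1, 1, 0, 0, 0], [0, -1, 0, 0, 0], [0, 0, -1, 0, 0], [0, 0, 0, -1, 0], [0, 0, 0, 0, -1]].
The characteristic polynomial is det(xI - A) = (x + 1)^5, so the eigenvalues are -1 (algebraic multiplicity 5).

For λ = -1: rank(A + I) = 1, rank((A + I)^2) = 0. The eigenspace has dimension 5 - 1 = 4, so there are 4 Jordan blocks; the rank sequence gives block sizes [2, 1, 1, 1].

Assembling the blocks gives the Jordan form J above.

J = [[-1, 1, 0, 0, 0], [0, -1, 0, 0, 0], [0, 0, -1, 0, 0], [0, 0, 0, -1, 0], [0, 0, 0, 0, -1]]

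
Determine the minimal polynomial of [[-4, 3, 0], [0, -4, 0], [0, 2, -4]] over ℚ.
m_A(x) = (x + 4)^2

The characteristic polynomial factors as (x + 4)^3. The minimal polynomial is ∏(x - λ)^{k_λ} where k_λ is the size of the largest Jordan block at λ.

For λ = -4: rank(A + 4I) = 1, and the largest Jordan block has size 2 (the smallest k with rank((A + 4I)^k) = rank((A + 4I)^(k+1))).

So m_A(x) = (x + 4)^2.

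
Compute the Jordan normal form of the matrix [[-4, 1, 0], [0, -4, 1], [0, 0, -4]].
The characteristic polynomial is det(xI - A) = (x + 4)^3, so the eigenvalues are -4 (algebraic multiplicity 3).

For λ = -4: rank(A + 4I) = 2, rank((A + 4I)^2) = 1, rank((A + 4I)^3) = 0. The eigenspace has dimension 3 - 2 = 1, so there is 1 Jordan block; the rank sequence gives block sizes [3].

Assembling the blocks gives the Jordan form J above.

J = [[-4, 1, 0], [0, -4, 1], [0, 0, -4]]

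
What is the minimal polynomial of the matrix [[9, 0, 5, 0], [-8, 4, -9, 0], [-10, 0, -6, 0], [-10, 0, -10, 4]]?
The characteristic polynomial factors as (x - 4)^3(x + 1). The minimal polynomial is ∏(x - λ)^{k_λ} where k_λ is the size of the largest Jordan block at λ.

For λ = -1: rank(A + I) = 3, and the largest Jordan block has size 1 (the smallest k with rank((A + I)^k) = rank((A + I)^(k+1))).
For λ = 4: rank(A - 4I) = 2, and the largest Jordan block has size 2 (the smallest k with rank((A - 4I)^k) = rank((A - 4I)^(k+1))).

So m_A(x) = (x - 4)^2(x + 1).

m_A(x) = (x - 4)^2(x + 1)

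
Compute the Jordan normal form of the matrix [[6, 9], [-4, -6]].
J = [[0, 1], [0, 0]]

The characteristic polynomial is det(xI - A) = x^2, so the eigenvalues are 0 (algebraic multiplicity 2).

For λ = 0: rank(A) = 1, rank(A^2) = 0. The eigenspace has dimension 2 - 1 = 1, so there is 1 Jordan block; the rank sequence gives block sizes [2].

Assembling the blocks gives the Jordan form J above.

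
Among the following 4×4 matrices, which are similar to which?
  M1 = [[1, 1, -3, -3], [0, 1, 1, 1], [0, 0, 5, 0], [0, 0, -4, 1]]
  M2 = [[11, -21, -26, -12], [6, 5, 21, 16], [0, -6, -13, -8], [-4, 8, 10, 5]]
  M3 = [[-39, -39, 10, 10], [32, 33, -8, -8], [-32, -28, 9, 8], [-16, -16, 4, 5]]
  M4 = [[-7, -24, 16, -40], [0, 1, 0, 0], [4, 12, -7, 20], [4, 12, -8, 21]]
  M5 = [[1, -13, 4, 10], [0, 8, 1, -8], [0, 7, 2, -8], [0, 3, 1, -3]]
Characteristic polynomials: χ_{M1} = (x - 5)(x - 1)^3, χ_{M2} = (x - 5)(x - 1)^3, χ_{M3} = (x - 5)(x - 1)^3, χ_{M4} = (x - 5)(x - 1)^3, χ_{M5} = (x - 5)(x - 1)^3.

{M1, M2, M5}: invariant factors (x - 5)(x - 1)^3.

{M3}: invariant factors x - 1, (x - 5)(x - 1)^2.

{M4}: invariant factors x - 1, x - 1, (x - 5)(x - 1).

Matrices are similar if and only if their invariant-factor lists agree; the partition into similarity classes is {M1, M2, M5}, {M3}, {M4}.

3 classes: {M1, M2, M5}, {M3}, {M4}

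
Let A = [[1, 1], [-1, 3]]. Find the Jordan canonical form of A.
The characteristic polynomial is det(xI - A) = (x - 2)^2, so the eigenvalues are 2 (algebraic multiplicity 2).

For λ = 2: rank(A - 2I) = 1, rank((A - 2I)^2) = 0. The eigenspace has dimension 2 - 1 = 1, so there is 1 Jordan block; the rank sequence gives block sizes [2].

Assembling the blocks gives the Jordan form J above.

J = [[2, 1], [0, 2]]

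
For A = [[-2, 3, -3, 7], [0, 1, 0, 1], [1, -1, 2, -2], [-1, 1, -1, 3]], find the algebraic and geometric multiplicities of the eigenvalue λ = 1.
algebraic multiplicity 4, geometric multiplicity 2

The characteristic polynomial is (x - 1)^4, so the factor x - 1 appears with exponent 4: the algebraic multiplicity is 4.

rank(A - I) = 2, so the eigenspace has dimension 4 - 2 = 2: the geometric multiplicity is 2.

Since 2 < 4, A is not diagonalizable.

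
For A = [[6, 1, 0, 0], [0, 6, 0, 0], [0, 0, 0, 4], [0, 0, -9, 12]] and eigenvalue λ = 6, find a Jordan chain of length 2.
We seek v_1 ∈ ker((A - 6I)^2) \ ker(A - 6I), then set v_{i+1} = (A - 6I) v_i.

One such chain is v_1 = [[0, 1, 0, 0]]^T, v_2 = [[1, 0, 0, 0]]^T. Check: (A - 6I) v_2 = [[0, 0, 0, 0]]^T = 0.

v_1 = [[0, 1, 0, 0]]^T, v_2 = [[1, 0, 0, 0]]^T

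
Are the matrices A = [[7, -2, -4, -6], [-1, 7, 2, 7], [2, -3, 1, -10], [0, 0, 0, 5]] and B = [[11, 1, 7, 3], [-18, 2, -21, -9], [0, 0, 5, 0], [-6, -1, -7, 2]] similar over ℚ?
Both have characteristic polynomial (x - 5)^4, but the minimal polynomial of A is (x - 5)^3 while the minimal polynomial of B is (x - 5)^2. The minimal polynomial is a similarity invariant, so A and B are not similar.

No.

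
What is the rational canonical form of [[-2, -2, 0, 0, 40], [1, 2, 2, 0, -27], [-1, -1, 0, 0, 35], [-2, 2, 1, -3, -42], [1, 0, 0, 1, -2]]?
R = [[0, 0, 0, 0, 30], [1, 0, 0, 0, 13], [0, 1, 0, 0, -5], [0, 0, 1, 0, -8], [0, 0, 0, 1, -5]]

The invariant factors of A (the non-unit diagonal entries of the Smith normal form of xI - A over ℚ[x]) are (x + 2)(x + 3)(x^3 + 2x - 5), each dividing the next. The characteristic polynomial is their product, (x + 2)(x + 3)(x^3 + 2x - 5).

The rational canonical form is the block-diagonal matrix of companion matrices C(f_i):
R = [[0, 0, 0, 0, 30], [1, 0, 0, 0, 13], [0, 1, 0, 0, -5], [0, 0, 1, 0, -8], [0, 0, 0, 1, -5]].

Note the characteristic polynomial does not split into linear factors over ℚ, so A has no Jordan form over ℚ; the rational canonical form exists over any field.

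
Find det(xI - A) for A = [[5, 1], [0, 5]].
xI - A = [[x - 5, -1], [0, x - 5]].

Expanding det(xI - A) along the first row:
det(xI - A) = + (x - 5)·det([[x - 5]]) - (-1)·det([[0]]).

Evaluating gives χ_A(x) = x^2 - 10x + 25 = (x - 5)^2.

χ_A(x) = (x - 5)^2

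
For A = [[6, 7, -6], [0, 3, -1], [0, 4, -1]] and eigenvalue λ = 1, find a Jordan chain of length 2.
v_1 = [[0, 1, 1]]^T, v_2 = [[1, 1, 2]]^T

We seek v_1 ∈ ker((A - I)^2) \ ker(A - I), then set v_{i+1} = (A - I) v_i.

One such chain is v_1 = [[0, 1, 1]]^T, v_2 = [[1, 1, 2]]^T. Check: (A - I) v_2 = [[0, 0, 0]]^T = 0.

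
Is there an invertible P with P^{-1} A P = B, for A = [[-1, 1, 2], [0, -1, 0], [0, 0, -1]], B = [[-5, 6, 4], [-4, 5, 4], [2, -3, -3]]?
Two matrices over a field are similar if and only if they have the same invariant factors.

Both A and B have characteristic polynomial (x + 1)^3 and minimal polynomial (x + 1)^2. Computing further, both have invariant factors x + 1, (x + 1)^2. Hence A and B are similar.

Yes.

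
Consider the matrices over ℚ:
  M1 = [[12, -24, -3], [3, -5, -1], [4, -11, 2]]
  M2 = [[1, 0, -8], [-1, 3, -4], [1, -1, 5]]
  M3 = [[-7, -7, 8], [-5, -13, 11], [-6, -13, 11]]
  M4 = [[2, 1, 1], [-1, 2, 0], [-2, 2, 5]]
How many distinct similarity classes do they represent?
2 classes: {M1, M2, M4}, {M3}

Characteristic polynomials: χ_{M1} = (x - 3)^3, χ_{M2} = (x - 3)^3, χ_{M3} = (x + 3)^3, χ_{M4} = (x - 3)^3.

{M1, M2, M4}: invariant factors (x - 3)^3.

{M3}: invariant factors (x + 3)^3.

Matrices are similar if and only if their invariant-factor lists agree; the partition into similarity classes is {M1, M2, M4}, {M3}.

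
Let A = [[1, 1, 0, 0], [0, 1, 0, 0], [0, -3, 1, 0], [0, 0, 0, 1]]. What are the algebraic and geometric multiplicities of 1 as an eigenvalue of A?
algebraic multiplicity 4, geometric multiplicity 3

The characteristic polynomial is (x - 1)^4, so the factor x - 1 appears with exponent 4: the algebraic multiplicity is 4.

rank(A - I) = 1, so the eigenspace has dimension 4 - 1 = 3: the geometric multiplicity is 3.

Since 3 < 4, A is not diagonalizable.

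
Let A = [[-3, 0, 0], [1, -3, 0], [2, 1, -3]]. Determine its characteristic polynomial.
xI - A = [[x + 3, 0, 0], [-1, x + 3, 0], [-2, -1, x + 3]].

Expanding det(xI - A) along the first row:
det(xI - A) = + (x + 3)·det([[x + 3, 0], [-1, x + 3]]) - (0)·det([[-1, 0], [-2, x + 3]]) + (0)·det([[-1, x + 3], [-2, -1]]).

Evaluating gives χ_A(x) = x^3 + 9x^2 + 27x + 27 = (x + 3)^3.

χ_A(x) = (x + 3)^3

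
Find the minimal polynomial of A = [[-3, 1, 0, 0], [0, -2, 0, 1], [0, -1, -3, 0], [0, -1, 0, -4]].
m_A(x) = (x + 3)^3

The characteristic polynomial factors as (x + 3)^4. The minimal polynomial is ∏(x - λ)^{k_λ} where k_λ is the size of the largest Jordan block at λ.

For λ = -3: rank(A + 3I) = 2, and the largest Jordan block has size 3 (the smallest k with rank((A + 3I)^k) = rank((A + 3I)^(k+1))).

So m_A(x) = (x + 3)^3.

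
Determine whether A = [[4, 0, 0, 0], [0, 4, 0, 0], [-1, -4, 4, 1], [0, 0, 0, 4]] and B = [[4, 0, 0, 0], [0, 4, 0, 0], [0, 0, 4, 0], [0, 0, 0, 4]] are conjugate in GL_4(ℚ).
No.

Both have characteristic polynomial (x - 4)^4, but the minimal polynomial of A is (x - 4)^2 while the minimal polynomial of B is x - 4. The minimal polynomial is a similarity invariant, so A and B are not similar.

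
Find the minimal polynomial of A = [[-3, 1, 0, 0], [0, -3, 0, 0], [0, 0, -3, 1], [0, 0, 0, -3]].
The characteristic polynomial factors as (x + 3)^4. The minimal polynomial is ∏(x - λ)^{k_λ} where k_λ is the size of the largest Jordan block at λ.

For λ = -3: rank(A + 3I) = 2, and the largest Jordan block has size 2 (the smallest k with rank((A + 3I)^k) = rank((A + 3I)^(k+1))).

So m_A(x) = (x + 3)^2.

m_A(x) = (x + 3)^2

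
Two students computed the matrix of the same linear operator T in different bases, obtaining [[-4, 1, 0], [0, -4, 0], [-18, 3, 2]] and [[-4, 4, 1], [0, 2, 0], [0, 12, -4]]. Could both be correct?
Two matrices over a field are similar if and only if they have the same invariant factors.

Both A and B have characteristic polynomial (x - 2)(x + 4)^2 and minimal polynomial (x - 2)(x + 4)^2. Computing further, both have invariant factors (x - 2)(x + 4)^2. Hence A and B are similar.

Yes.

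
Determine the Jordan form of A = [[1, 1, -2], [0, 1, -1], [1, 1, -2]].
The characteristic polynomial is det(xI - A) = x^3, so the eigenvalues are 0 (algebraic multiplicity 3).

For λ = 0: rank(A) = 2, rank(A^2) = 1, rank(A^3) = 0. The eigenspace has dimension 3 - 2 = 1, so there is 1 Jordan block; the rank sequence gives block sizes [3].

Assembling the blocks gives the Jordan form J above.

J = [[0, 1, 0], [0, 0, 1], [0, 0, 0]]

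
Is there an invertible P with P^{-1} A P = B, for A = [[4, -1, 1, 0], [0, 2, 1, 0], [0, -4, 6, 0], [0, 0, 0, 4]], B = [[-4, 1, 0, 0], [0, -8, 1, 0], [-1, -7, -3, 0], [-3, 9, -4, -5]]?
No.

trace(A) = 16 but trace(B) = -20. The trace is a similarity invariant, so A and B are not similar.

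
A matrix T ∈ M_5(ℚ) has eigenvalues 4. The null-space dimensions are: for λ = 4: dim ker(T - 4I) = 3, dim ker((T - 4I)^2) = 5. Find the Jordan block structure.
λ = 4: successive nullity increments [3, 2] count blocks of size ≥ k; block sizes are [2, 2, 1].

Jordan blocks: (4, 2), (4, 2), (4, 1)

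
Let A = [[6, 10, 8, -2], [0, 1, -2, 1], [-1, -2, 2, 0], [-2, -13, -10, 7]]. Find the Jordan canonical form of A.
J = [[4, 1, 0, 0], [0, 4, 0, 0], [0, 0, 4, 1], [0, 0, 0, 4]]

The characteristic polynomial is det(xI - A) = (x - 4)^4, so the eigenvalues are 4 (algebraic multiplicity 4).

For λ = 4: rank(A - 4I) = 2, rank((A - 4I)^2) = 0. The eigenspace has dimension 4 - 2 = 2, so there are 2 Jordan blocks; the rank sequence gives block sizes [2, 2].

Assembling the blocks gives the Jordan form J above.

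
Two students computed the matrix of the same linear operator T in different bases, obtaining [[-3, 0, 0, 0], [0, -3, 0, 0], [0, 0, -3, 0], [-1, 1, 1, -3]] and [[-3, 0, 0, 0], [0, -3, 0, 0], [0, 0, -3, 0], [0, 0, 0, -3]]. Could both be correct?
Both have characteristic polynomial (x + 3)^4, but the minimal polynomial of A is (x + 3)^2 while the minimal polynomial of B is x + 3. The minimal polynomial is a similarity invariant, so A and B are not similar.

No.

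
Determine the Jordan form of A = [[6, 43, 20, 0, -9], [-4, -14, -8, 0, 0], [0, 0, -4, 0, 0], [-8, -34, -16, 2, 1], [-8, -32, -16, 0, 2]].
The characteristic polynomial is det(xI - A) = (x - 2)^2(x + 4)^3, so the eigenvalues are -4 (algebraic multiplicity 3), 2 (algebraic multiplicity 2).

For λ = -4: rank(A + 4I) = 3, rank((A + 4I)^2) = 2. The eigenspace has dimension 5 - 3 = 2, so there are 2 Jordan blocks; the rank sequence gives block sizes [2, 1].

For λ = 2: rank(A - 2I) = 4, rank((A - 2I)^2) = 3. The eigenspace has dimension 5 - 4 = 1, so there is 1 Jordan block; the rank sequence gives block sizes [2].

Assembling the blocks gives the Jordan form J above.

J = [[-4, 1, 0, 0, 0], [0, -4, 0, 0, 0], [0, 0, -4, 0, 0], [0, 0, 0, 2, 1], [0, 0, 0, 0, 2]]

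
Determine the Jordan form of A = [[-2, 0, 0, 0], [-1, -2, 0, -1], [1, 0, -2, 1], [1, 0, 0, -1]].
J = [[-2, 0, 0, 0], [0, -2, 0, 0], [0, 0, -2, 0], [0, 0, 0, -1]]

The characteristic polynomial is det(xI - A) = (x + 1)(x + 2)^3, so the eigenvalues are -2 (algebraic multiplicity 3), -1 (algebraic multiplicity 1).

For λ = -2: rank(A + 2I) = 1. The eigenspace has dimension 4 - 1 = 3, so there are 3 Jordan blocks; the rank sequence gives block sizes [1, 1, 1].

For λ = -1: algebraic multiplicity 1 gives one 1×1 block.

Assembling the blocks gives the Jordan form J above.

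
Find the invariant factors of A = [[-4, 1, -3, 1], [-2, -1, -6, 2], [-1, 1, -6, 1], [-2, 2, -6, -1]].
The Jordan structure of A has elementary divisors (x + 3)^2, (x + 3), (x + 3). Arranging the block sizes at each eigenvalue in decreasing order and taking row products gives the invariant factors.

Invariant factors (smallest first, each dividing the next): x + 3, x + 3, (x + 3)^2.

Check: the last factor (x + 3)^2 is the minimal polynomial, and the product (x + 3)^4 is the characteristic polynomial.

x + 3, x + 3, (x + 3)^2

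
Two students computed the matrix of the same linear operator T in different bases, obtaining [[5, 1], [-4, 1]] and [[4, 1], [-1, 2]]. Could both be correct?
Yes.

Two matrices over a field are similar if and only if they have the same invariant factors.

Both A and B have characteristic polynomial (x - 3)^2 and minimal polynomial (x - 3)^2. Computing further, both have invariant factors (x - 3)^2. Hence A and B are similar.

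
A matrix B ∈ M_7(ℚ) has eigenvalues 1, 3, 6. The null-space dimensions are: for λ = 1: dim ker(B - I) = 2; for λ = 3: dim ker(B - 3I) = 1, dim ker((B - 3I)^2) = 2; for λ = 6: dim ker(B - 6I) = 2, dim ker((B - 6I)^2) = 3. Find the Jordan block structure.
λ = 1: successive nullity increments [2] count blocks of size ≥ k; block sizes are [1, 1].
λ = 3: successive nullity increments [1, 1] count blocks of size ≥ k; block sizes are [2].
λ = 6: successive nullity increments [2, 1] count blocks of size ≥ k; block sizes are [2, 1].

Jordan blocks: (1, 1), (1, 1), (3, 2), (6, 2), (6, 1)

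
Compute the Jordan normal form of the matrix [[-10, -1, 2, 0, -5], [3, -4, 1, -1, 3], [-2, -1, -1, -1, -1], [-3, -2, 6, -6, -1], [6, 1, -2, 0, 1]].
The characteristic polynomial is det(xI - A) = (x + 4)^5, so the eigenvalues are -4 (algebraic multiplicity 5).

For λ = -4: rank(A + 4I) = 3, rank((A + 4I)^2) = 1, rank((A + 4I)^3) = 0. The eigenspace has dimension 5 - 3 = 2, so there are 2 Jordan blocks; the rank sequence gives block sizes [3, 2].

Assembling the blocks gives the Jordan form J above.

J = [[-4, 1, 0, 0, 0], [0, -4, 1, 0, 0], [0, 0, -4, 0, 0], [0, 0, 0, -4, 1], [0, 0, 0, 0, -4]]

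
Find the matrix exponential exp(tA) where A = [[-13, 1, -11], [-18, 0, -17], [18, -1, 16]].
A has Jordan form J = [[-1, 1, 0], [0, -1, 0], [0, 0, 5]] with A = PJP^{-1}, so e^{tA} = P e^{tJ} P^{-1}.

For a Jordan block J_k(λ), e^{tJ_k(λ)} = e^{λt} · (I + tN + t^2 N^2/2! + ... + t^{k-1} N^{k-1}/(k-1)!) where N is the nilpotent superdiagonal part.

Assembling the blocks and conjugating back gives the entries of e^{tA} as shown above.

e^{tA} = [[(3 - 2*e^{6*t})*e^{-t}, t*e^{-t}, (t - 2*e^{6*t} + 2)*e^{-t}], [3*(1 - e^{6*t})*e^{-t}, (t + 1)*e^{-t}, (t - 3*e^{6*t} + 3)*e^{-t}], [(3*e^{6*t} - 3)*e^{-t}, -t*e^{-t}, (-t + 3*e^{6*t} - 2)*e^{-t}]]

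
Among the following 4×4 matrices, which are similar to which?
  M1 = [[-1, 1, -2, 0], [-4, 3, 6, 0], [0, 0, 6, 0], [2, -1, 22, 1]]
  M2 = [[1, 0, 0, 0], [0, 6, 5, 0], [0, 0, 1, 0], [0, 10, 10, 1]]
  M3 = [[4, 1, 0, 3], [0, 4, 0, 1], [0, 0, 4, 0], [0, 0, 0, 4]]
3 classes: {M1}, {M2}, {M3}

Characteristic polynomials: χ_{M1} = (x - 6)(x - 1)^3, χ_{M2} = (x - 6)(x - 1)^3, χ_{M3} = (x - 4)^4.

{M1}: invariant factors x - 1, (x - 6)(x - 1)^2.

{M2}: invariant factors x - 1, x - 1, (x - 6)(x - 1).

{M3}: invariant factors x - 4, (x - 4)^3.

Matrices are similar if and only if their invariant-factor lists agree; the partition into similarity classes is {M1}, {M2}, {M3}.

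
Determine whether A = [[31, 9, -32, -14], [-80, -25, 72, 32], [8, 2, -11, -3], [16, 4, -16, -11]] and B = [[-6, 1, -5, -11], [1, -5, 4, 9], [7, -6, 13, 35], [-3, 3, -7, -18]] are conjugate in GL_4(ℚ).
Yes.

Two matrices over a field are similar if and only if they have the same invariant factors.

Both A and B have characteristic polynomial (x + 3)^2(x + 5)^2 and minimal polynomial (x + 3)^2(x + 5)^2. Computing further, both have invariant factors (x + 3)^2(x + 5)^2. Hence A and B are similar.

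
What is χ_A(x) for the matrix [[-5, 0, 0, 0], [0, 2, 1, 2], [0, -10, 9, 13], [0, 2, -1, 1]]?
χ_A(x) = (x - 4)^3(x + 5)

xI - A = [[x + 5, 0, 0, 0], [0, x - 2, -1, -2], [0, 10, x - 9, -13], [0, -2, 1, x - 1]].

Expanding det(xI - A) along the first row:
det(xI - A) = + (x + 5)·det([[x - 2, -1, -2], [10, x - 9, -13], [-2, 1, x - 1]]) - (0)·det([[0, -1, -2], [0, x - 9, -13], [0, 1, x - 1]]) + (0)·det([[0, x - 2, -2], [0, 10, -13], [0, -2, x - 1]]) - (0)·det([[0, x - 2, -1], [0, 10, x - 9], [0, -2, 1]]).

Evaluating gives χ_A(x) = x^4 - 7x^3 - 12x^2 + 176x - 320 = (x - 4)^3(x + 5).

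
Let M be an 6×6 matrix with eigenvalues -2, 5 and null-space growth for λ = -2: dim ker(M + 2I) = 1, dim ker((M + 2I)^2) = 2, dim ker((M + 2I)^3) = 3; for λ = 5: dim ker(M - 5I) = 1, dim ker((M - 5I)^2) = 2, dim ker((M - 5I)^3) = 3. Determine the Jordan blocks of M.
Jordan blocks: (-2, 3), (5, 3)

λ = -2: successive nullity increments [1, 1, 1] count blocks of size ≥ k; block sizes are [3].
λ = 5: successive nullity increments [1, 1, 1] count blocks of size ≥ k; block sizes are [3].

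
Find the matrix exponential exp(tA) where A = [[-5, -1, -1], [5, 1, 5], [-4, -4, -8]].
A has Jordan form J = [[-4, 1, 0], [0, -4, 0], [0, 0, -4]] with A = PJP^{-1}, so e^{tA} = P e^{tJ} P^{-1}.

For a Jordan block J_k(λ), e^{tJ_k(λ)} = e^{λt} · (I + tN + t^2 N^2/2! + ... + t^{k-1} N^{k-1}/(k-1)!) where N is the nilpotent superdiagonal part.

Assembling the blocks and conjugating back gives the entries of e^{tA} as shown above.

e^{tA} = [[(1 - t)*e^{-4*t}, -t*e^{-4*t}, -t*e^{-4*t}], [5*t*e^{-4*t}, (5*t + 1)*e^{-4*t}, 5*t*e^{-4*t}], [-4*t*e^{-4*t}, -4*t*e^{-4*t}, (1 - 4*t)*e^{-4*t}]]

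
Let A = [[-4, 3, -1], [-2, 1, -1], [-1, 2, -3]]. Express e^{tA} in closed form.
A has Jordan form J = [[-2, 1, 0], [0, -2, 1], [0, 0, -2]] with A = PJP^{-1}, so e^{tA} = P e^{tJ} P^{-1}.

For a Jordan block J_k(λ), e^{tJ_k(λ)} = e^{λt} · (I + tN + t^2 N^2/2! + ... + t^{k-1} N^{k-1}/(k-1)!) where N is the nilpotent superdiagonal part.

Assembling the blocks and conjugating back gives the entries of e^{tA} as shown above.

e^{tA} = [[(-t^2 - 4*t + 2)*e^{-2*t}/2, t*(t + 6)*e^{-2*t}/2, -t*e^{-2*t}], [t*(-t - 4)*e^{-2*t}/2, (t^2 + 6*t + 2)*e^{-2*t}/2, -t*e^{-2*t}], [t*(-t - 2)*e^{-2*t}/2, t*(t + 4)*e^{-2*t}/2, (1 - t)*e^{-2*t}]]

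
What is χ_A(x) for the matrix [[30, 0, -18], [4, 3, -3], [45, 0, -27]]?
χ_A(x) = x(x - 3)^2

xI - A = [[x - 30, 0, 18], [-4, x - 3, 3], [-45, 0, x + 27]].

Expanding det(xI - A) along the first row:
det(xI - A) = + (x - 30)·det([[x - 3, 3], [0, x + 27]]) - (0)·det([[-4, 3], [-45, x + 27]]) + (18)·det([[-4, x - 3], [-45, 0]]).

Evaluating gives χ_A(x) = x^3 - 6x^2 + 9x = x(x - 3)^2.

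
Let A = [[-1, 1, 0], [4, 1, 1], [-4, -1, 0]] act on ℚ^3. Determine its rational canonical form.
The invariant factors of A (the non-unit diagonal entries of the Smith normal form of xI - A over ℚ[x]) are x^3 - 4x + 5, each dividing the next. The characteristic polynomial is their product, x^3 - 4x + 5.

The rational canonical form is the block-diagonal matrix of companion matrices C(f_i):
R = [[0, 0, -5], [1, 0, 4], [0, 1, 0]].

Note the characteristic polynomial does not split into linear factors over ℚ, so A has no Jordan form over ℚ; the rational canonical form exists over any field.

R = [[0, 0, -5], [1, 0, 4], [0, 1, 0]]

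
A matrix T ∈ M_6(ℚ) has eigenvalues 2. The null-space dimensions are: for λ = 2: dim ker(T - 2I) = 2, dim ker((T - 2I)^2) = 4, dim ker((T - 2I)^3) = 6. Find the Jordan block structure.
Jordan blocks: (2, 3), (2, 3)

λ = 2: successive nullity increments [2, 2, 2] count blocks of size ≥ k; block sizes are [3, 3].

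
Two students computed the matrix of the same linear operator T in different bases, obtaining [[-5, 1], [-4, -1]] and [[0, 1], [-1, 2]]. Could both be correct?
trace(A) = -6 but trace(B) = 2. The trace is a similarity invariant, so A and B are not similar.

No.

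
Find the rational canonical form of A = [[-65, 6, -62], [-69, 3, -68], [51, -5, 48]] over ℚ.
R = [[0, 0, -100], [1, 0, -65], [0, 1, -14]]

The invariant factors of A (the non-unit diagonal entries of the Smith normal form of xI - A over ℚ[x]) are (x + 4)(x + 5)^2, each dividing the next. The characteristic polynomial is their product, (x + 4)(x + 5)^2.

The rational canonical form is the block-diagonal matrix of companion matrices C(f_i):
R = [[0, 0, -100], [1, 0, -65], [0, 1, -14]].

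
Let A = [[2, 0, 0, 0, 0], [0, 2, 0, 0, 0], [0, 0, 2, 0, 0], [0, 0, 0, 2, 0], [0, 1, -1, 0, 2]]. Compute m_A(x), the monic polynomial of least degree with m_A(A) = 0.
m_A(x) = (x - 2)^2

The characteristic polynomial factors as (x - 2)^5. The minimal polynomial is ∏(x - λ)^{k_λ} where k_λ is the size of the largest Jordan block at λ.

For λ = 2: rank(A - 2I) = 1, and the largest Jordan block has size 2 (the smallest k with rank((A - 2I)^k) = rank((A - 2I)^(k+1))).

So m_A(x) = (x - 2)^2.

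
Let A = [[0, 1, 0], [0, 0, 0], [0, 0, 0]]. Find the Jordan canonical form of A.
J = [[0, 1, 0], [0, 0, 0], [0, 0, 0]]

The characteristic polynomial is det(xI - A) = x^3, so the eigenvalues are 0 (algebraic multiplicity 3).

For λ = 0: rank(A) = 1, rank(A^2) = 0. The eigenspace has dimension 3 - 1 = 2, so there are 2 Jordan blocks; the rank sequence gives block sizes [2, 1].

Assembling the blocks gives the Jordan form J above.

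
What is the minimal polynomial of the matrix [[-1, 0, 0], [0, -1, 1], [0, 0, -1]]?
The characteristic polynomial factors as (x + 1)^3. The minimal polynomial is ∏(x - λ)^{k_λ} where k_λ is the size of the largest Jordan block at λ.

For λ = -1: rank(A + I) = 1, and the largest Jordan block has size 2 (the smallest k with rank((A + I)^k) = rank((A + I)^(k+1))).

So m_A(x) = (x + 1)^2.

m_A(x) = (x + 1)^2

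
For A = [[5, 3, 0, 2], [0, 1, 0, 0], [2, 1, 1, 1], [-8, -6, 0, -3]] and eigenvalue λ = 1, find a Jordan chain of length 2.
v_1 = [[-1, 1, 0, 1]]^T, v_2 = [[1, 0, 0, -2]]^T

We seek v_1 ∈ ker((A - I)^2) \ ker(A - I), then set v_{i+1} = (A - I) v_i.

One such chain is v_1 = [[-1, 1, 0, 1]]^T, v_2 = [[1, 0, 0, -2]]^T. Check: (A - I) v_2 = [[0, 0, 0, 0]]^T = 0.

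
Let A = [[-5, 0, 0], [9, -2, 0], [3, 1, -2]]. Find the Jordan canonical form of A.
The characteristic polynomial is det(xI - A) = (x + 2)^2(x + 5), so the eigenvalues are -5 (algebraic multiplicity 1), -2 (algebraic multiplicity 2).

For λ = -5: algebraic multiplicity 1 gives one 1×1 block.

For λ = -2: rank(A + 2I) = 2, rank((A + 2I)^2) = 1. The eigenspace has dimension 3 - 2 = 1, so there is 1 Jordan block; the rank sequence gives block sizes [2].

Assembling the blocks gives the Jordan form J above.

J = [[-5, 0, 0], [0, -2, 1], [0, 0, -2]]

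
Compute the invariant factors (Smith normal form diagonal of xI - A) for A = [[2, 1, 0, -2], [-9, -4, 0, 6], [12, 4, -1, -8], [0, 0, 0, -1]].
The Jordan structure of A has elementary divisors (x + 1)^2, (x + 1), (x + 1). Arranging the block sizes at each eigenvalue in decreasing order and taking row products gives the invariant factors.

Invariant factors (smallest first, each dividing the next): x + 1, x + 1, (x + 1)^2.

Check: the last factor (x + 1)^2 is the minimal polynomial, and the product (x + 1)^4 is the characteristic polynomial.

x + 1, x + 1, (x + 1)^2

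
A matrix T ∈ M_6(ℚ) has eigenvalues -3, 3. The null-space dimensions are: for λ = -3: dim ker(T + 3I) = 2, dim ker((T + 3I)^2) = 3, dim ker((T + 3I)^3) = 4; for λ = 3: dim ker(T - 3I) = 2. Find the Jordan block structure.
λ = -3: successive nullity increments [2, 1, 1] count blocks of size ≥ k; block sizes are [3, 1].
λ = 3: successive nullity increments [2] count blocks of size ≥ k; block sizes are [1, 1].

Jordan blocks: (-3, 3), (-3, 1), (3, 1), (3, 1)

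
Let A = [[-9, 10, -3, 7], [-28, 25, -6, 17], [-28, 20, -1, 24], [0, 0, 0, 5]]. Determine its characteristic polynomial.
xI - A = [[x + 9, -10, 3, -7], [28, x - 25, 6, -17], [28, -20, x + 1, -24], [0, 0, 0, x - 5]].

Expanding det(xI - A) along the first row:
det(xI - A) = + (x + 9)·det([[x - 25, 6, -17], [-20, x + 1, -24], [0, 0, x - 5]]) - (-10)·det([[28, 6, -17], [28, x + 1, -24], [0, 0, x - 5]]) + (3)·det([[28, x - 25, -17], [28, -20, -24], [0, 0, x - 5]]) - (-7)·det([[28, x - 25, 6], [28, -20, x + 1], [0, 0, 0]]).

Evaluating gives χ_A(x) = x^4 - 20x^3 + 150x^2 - 500x + 625 = (x - 5)^4.

χ_A(x) = (x - 5)^4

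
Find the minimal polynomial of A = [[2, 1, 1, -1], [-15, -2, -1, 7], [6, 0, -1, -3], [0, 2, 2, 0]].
m_A(x) = (x - 2)(x + 1)^2

The characteristic polynomial factors as (x - 2)(x + 1)^3. The minimal polynomial is ∏(x - λ)^{k_λ} where k_λ is the size of the largest Jordan block at λ.

For λ = -1: rank(A + I) = 2, and the largest Jordan block has size 2 (the smallest k with rank((A + I)^k) = rank((A + I)^(k+1))).
For λ = 2: rank(A - 2I) = 3, and the largest Jordan block has size 1 (the smallest k with rank((A - 2I)^k) = rank((A - 2I)^(k+1))).

So m_A(x) = (x - 2)(x + 1)^2.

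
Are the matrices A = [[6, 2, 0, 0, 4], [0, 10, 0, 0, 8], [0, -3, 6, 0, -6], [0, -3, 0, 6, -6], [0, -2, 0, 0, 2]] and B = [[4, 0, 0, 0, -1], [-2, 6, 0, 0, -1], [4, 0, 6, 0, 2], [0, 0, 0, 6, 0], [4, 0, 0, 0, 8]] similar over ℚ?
Yes.

Two matrices over a field are similar if and only if they have the same invariant factors.

Both A and B have characteristic polynomial (x - 6)^5 and minimal polynomial (x - 6)^2. Computing further, both have invariant factors x - 6, x - 6, x - 6, (x - 6)^2. Hence A and B are similar.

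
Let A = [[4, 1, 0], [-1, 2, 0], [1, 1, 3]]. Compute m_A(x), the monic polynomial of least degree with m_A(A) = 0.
m_A(x) = (x - 3)^2

The characteristic polynomial factors as (x - 3)^3. The minimal polynomial is ∏(x - λ)^{k_λ} where k_λ is the size of the largest Jordan block at λ.

For λ = 3: rank(A - 3I) = 1, and the largest Jordan block has size 2 (the smallest k with rank((A - 3I)^k) = rank((A - 3I)^(k+1))).

So m_A(x) = (x - 3)^2.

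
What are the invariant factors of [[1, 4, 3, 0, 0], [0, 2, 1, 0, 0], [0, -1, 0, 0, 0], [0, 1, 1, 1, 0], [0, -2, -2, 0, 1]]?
x - 1, x - 1, (x - 1)^3

The Jordan structure of A has elementary divisors (x - 1)^3, (x - 1), (x - 1). Arranging the block sizes at each eigenvalue in decreasing order and taking row products gives the invariant factors.

Invariant factors (smallest first, each dividing the next): x - 1, x - 1, (x - 1)^3.

Check: the last factor (x - 1)^3 is the minimal polynomial, and the product (x - 1)^5 is the characteristic polynomial.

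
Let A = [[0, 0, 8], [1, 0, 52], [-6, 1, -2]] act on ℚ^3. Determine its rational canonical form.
R = [[0, 0, 8], [1, 0, 4], [0, 1, -2]]

The invariant factors of A (the non-unit diagonal entries of the Smith normal form of xI - A over ℚ[x]) are (x - 2)(x + 2)^2, each dividing the next. The characteristic polynomial is their product, (x - 2)(x + 2)^2.

The rational canonical form is the block-diagonal matrix of companion matrices C(f_i):
R = [[0, 0, 8], [1, 0, 4], [0, 1, -2]].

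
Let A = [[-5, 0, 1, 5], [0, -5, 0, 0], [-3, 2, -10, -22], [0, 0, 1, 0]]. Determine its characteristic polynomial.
χ_A(x) = (x + 5)^4

xI - A = [[x + 5, 0, -1, -5], [0, x + 5, 0, 0], [3, -2, x + 10, 22], [0, 0, -1, x]].

Expanding det(xI - A) along the first row:
det(xI - A) = + (x + 5)·det([[x + 5, 0, 0], [-2, x + 10, 22], [0, -1, x]]) - (0)·det([[0, 0, 0], [3, x + 10, 22], [0, -1, x]]) + (-1)·det([[0, x + 5, 0], [3, -2, 22], [0, 0, x]]) - (-5)·det([[0, x + 5, 0], [3, -2, x + 10], [0, 0, -1]]).

Evaluating gives χ_A(x) = x^4 + 20x^3 + 150x^2 + 500x + 625 = (x + 5)^4.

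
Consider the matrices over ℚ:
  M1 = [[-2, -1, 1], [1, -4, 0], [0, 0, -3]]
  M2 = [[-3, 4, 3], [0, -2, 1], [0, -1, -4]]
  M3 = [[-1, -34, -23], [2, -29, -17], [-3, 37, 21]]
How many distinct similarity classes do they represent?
Characteristic polynomials: χ_{M1} = (x + 3)^3, χ_{M2} = (x + 3)^3, χ_{M3} = (x + 3)^3.

{M1, M2, M3}: invariant factors (x + 3)^3.

Matrices are similar if and only if their invariant-factor lists agree; the partition into similarity classes is {M1, M2, M3}.

1 class: {M1, M2, M3}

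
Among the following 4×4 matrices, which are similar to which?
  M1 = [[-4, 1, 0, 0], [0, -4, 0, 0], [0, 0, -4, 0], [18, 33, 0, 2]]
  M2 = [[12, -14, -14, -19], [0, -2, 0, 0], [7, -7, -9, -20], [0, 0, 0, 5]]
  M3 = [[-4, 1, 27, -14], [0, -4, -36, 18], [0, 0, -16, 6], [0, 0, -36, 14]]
2 classes: {M1, M3}, {M2}

Characteristic polynomials: χ_{M1} = (x - 2)(x + 4)^3, χ_{M2} = (x - 5)^2(x + 2)^2, χ_{M3} = (x - 2)(x + 4)^3.

{M1, M3}: invariant factors x + 4, (x - 2)(x + 4)^2.

{M2}: invariant factors x + 2, (x - 5)^2(x + 2).

Matrices are similar if and only if their invariant-factor lists agree; the partition into similarity classes is {M1, M3}, {M2}.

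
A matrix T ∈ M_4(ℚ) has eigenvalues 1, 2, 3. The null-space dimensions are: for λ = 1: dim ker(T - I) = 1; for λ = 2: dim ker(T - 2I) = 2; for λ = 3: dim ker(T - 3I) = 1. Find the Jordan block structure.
λ = 1: successive nullity increments [1] count blocks of size ≥ k; block sizes are [1].
λ = 2: successive nullity increments [2] count blocks of size ≥ k; block sizes are [1, 1].
λ = 3: successive nullity increments [1] count blocks of size ≥ k; block sizes are [1].

Jordan blocks: (1, 1), (2, 1), (2, 1), (3, 1)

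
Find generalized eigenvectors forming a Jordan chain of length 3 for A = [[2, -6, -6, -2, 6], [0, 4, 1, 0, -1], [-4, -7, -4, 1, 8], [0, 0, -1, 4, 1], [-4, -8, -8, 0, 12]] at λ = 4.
We seek v_1 ∈ ker((A - 4I)^3) \ ker((A - 4I)^2), then set v_{i+1} = (A - 4I) v_i.

One such chain is v_1 = [[0, 0, 0, 1, 0]]^T, v_2 = [[-2, 0, 1, 0, 0]]^T, v_3 = [[-2, 1, 0, -1, 0]]^T. Check: (A - 4I) v_3 = [[0, 0, 0, 0, 0]]^T = 0.

v_1 = [[0, 0, 0, 1, 0]]^T, v_2 = [[-2, 0, 1, 0, 0]]^T, v_3 = [[-2, 1, 0, -1, 0]]^T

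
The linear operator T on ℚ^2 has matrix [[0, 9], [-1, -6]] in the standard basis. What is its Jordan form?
The characteristic polynomial is det(xI - A) = (x + 3)^2, so the eigenvalues are -3 (algebraic multiplicity 2).

For λ = -3: rank(A + 3I) = 1, rank((A + 3I)^2) = 0. The eigenspace has dimension 2 - 1 = 1, so there is 1 Jordan block; the rank sequence gives block sizes [2].

Assembling the blocks gives the Jordan form J above.

J = [[-3, 1], [0, -3]]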